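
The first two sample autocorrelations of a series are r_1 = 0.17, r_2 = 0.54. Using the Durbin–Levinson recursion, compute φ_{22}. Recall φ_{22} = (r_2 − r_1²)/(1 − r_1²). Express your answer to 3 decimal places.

0.526

φ_{22} = (r_2 − r_1²) / (1 − r_1²)
r_1² = (0.17)² = 0.0289
Numerator = 0.54 − 0.0289 = 0.5111; denominator = 1 − 0.0289 = 0.9711
φ_{22} = 0.5111 / 0.9711 = 0.526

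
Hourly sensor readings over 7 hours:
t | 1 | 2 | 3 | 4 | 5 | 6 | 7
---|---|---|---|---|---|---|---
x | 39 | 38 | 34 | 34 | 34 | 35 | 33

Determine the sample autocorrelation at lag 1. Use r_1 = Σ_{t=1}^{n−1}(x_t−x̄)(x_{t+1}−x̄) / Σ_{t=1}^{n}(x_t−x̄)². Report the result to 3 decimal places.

Mean x̄ = (39 + 38 + 34 + 34 + 34 + 35 + 33)/7 = 35.2857
Deviations from mean: 3.7143, 2.7143, -1.2857, -1.2857, -1.2857, -0.2857, -2.2857
Σ(x_t−x̄)(x_{t+1}−x̄) = (10.0816) + (-3.4898) + (1.6531) + (1.6531) + (0.3673) + (0.6531) = 10.9184
Denominator Σ(x_t−x̄)² = 31.4286
r_1 = 10.9184 / 31.4286 = 0.347

0.347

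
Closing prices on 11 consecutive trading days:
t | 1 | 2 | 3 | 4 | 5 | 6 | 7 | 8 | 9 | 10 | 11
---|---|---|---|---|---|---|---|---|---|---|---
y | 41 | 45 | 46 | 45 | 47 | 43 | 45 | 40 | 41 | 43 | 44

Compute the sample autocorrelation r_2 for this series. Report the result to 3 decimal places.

Mean ȳ = (41 + 45 + 46 + 45 + 47 + 43 + 45 + 40 + 41 + 43 + 44)/11 = 43.6364
Numerator Σ_{t=1}^{9}(y_t−ȳ)(y_{t+2}−ȳ) = 7.3719
Denominator Σ(y_t−ȳ)² = 50.5455
r_2 = 7.3719 / 50.5455 = 0.146

0.146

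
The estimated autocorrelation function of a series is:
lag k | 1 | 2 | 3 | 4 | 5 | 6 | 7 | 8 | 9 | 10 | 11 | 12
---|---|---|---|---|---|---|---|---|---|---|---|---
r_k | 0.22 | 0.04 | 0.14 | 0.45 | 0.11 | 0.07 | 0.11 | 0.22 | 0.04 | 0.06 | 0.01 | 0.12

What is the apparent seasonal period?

4

The largest autocorrelation is r_4 = 0.45; the remaining lags stay at or below 0.22. The elevated value at lag 1 (0.22), dropping to 0.04 at lag 2, reflects decaying short-term dependence rather than seasonality.
The dominant spike at lag 4 indicates a seasonal period of 4.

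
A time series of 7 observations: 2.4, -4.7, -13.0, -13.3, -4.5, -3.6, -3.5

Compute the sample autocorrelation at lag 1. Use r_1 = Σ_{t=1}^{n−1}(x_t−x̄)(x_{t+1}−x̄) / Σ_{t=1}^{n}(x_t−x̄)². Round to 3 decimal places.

0.286

Mean x̄ = (2.4 − 4.7 − 13.0 − 13.3 − 4.5 − 3.6 − 3.5)/7 = -5.7429
Deviations from mean: 8.1429, 1.0429, -7.2571, -7.5571, 1.2429, 2.1429, 2.2429
Numerator Σ_{t=1}^{6}(x_t−x̄)(x_{t+1}−x̄) = 53.8439
Denominator Σ(x_t−x̄)² = 188.3371
r_1 = 53.8439 / 188.3371 = 0.286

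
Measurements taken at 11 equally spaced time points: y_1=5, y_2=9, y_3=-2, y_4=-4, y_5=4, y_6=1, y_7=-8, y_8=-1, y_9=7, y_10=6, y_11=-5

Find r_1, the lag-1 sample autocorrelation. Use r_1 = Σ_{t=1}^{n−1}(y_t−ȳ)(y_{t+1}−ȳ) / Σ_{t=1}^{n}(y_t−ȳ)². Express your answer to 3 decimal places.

0.045

Mean ȳ = (5 + 9 − 2 − 4 + 4 + 1 − 8 − 1 + 7 + 6 − 5)/11 = 1.0909
Numerator Σ_{t=1}^{10}(y_t−ȳ)(y_{t+1}−ȳ) = 13.7190
Denominator Σ(y_t−ȳ)² = 304.9091
r_1 = 13.7190 / 304.9091 = 0.045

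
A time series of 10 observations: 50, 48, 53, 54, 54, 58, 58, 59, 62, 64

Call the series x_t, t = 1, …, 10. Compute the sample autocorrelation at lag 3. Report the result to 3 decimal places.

0.171

Mean x̄ = (50 + 48 + 53 + 54 + 54 + 58 + 58 + 59 + 62 + 64)/10 = 56.0000
Σ(x_t−x̄)(x_{t+3}−x̄) = (12.0000) + (16.0000) + (-6.0000) + (-4.0000) + (-6.0000) + (12.0000) + (16.0000) = 40.0000
Denominator Σ(x_t−x̄)² = 234.0000
r_3 = 40.0000 / 234.0000 = 0.171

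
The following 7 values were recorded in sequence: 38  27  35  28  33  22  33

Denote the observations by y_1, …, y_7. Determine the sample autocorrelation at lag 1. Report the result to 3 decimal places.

-0.556

Mean ȳ = (38 + 27 + 35 + 28 + 33 + 22 + 33)/7 = 30.8571
Σ(y_t−ȳ)(y_{t+1}−ȳ) = (-27.5510) + (-15.9796) + (-11.8367) + (-6.1224) + (-18.9796) + (-18.9796) = -99.4490
Denominator Σ(y_t−ȳ)² = 178.8571
r_1 = -99.4490 / 178.8571 = -0.556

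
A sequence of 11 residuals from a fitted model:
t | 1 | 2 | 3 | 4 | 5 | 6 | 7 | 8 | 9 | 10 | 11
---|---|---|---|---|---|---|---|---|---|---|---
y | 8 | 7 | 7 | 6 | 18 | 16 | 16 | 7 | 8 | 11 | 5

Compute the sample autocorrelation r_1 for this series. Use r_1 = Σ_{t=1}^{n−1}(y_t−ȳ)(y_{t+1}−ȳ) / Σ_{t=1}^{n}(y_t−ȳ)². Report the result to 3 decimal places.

0.284

Mean ȳ = (8 + 7 + 7 + 6 + 18 + 16 + 16 + 7 + 8 + 11 + 5)/11 = 9.9091
Numerator Σ_{t=1}^{10}(y_t−ȳ)(y_{t+1}−ȳ) = 60.5372
Denominator Σ(y_t−ȳ)² = 212.9091
r_1 = 60.5372 / 212.9091 = 0.284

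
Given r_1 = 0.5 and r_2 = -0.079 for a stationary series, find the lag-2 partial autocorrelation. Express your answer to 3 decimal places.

φ_{22} = (r_2 − r_1²) / (1 − r_1²)
r_1² = (0.5)² = 0.25
Numerator = -0.079 − 0.2500 = -0.3290; denominator = 1 − 0.2500 = 0.7500
φ_{22} = -0.3290 / 0.7500 = -0.439

-0.439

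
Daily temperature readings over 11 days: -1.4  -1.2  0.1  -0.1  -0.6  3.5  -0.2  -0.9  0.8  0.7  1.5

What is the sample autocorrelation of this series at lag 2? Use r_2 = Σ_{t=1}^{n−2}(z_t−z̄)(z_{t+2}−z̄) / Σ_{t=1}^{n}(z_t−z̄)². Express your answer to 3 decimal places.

Mean z̄ = (-1.4 − 1.2 + 0.1 − 0.1 − 0.6 + 3.5 − 0.2 − 0.9 + 0.8 + 0.7 + 1.5)/11 = 0.2000
Numerator Σ_{t=1}^{9}(z_t−z̄)(z_{t+2}−z̄) = -3.6500
Denominator Σ(z_t−z̄)² = 19.8200
r_2 = -3.6500 / 19.8200 = -0.184

-0.184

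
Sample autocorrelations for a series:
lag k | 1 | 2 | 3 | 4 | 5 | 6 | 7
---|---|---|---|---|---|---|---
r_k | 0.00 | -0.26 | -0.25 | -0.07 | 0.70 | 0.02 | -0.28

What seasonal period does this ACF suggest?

The largest autocorrelation is r_5 = 0.70; the remaining lags stay at or below 0.02.
The dominant spike at lag 5 indicates a seasonal period of 5.

5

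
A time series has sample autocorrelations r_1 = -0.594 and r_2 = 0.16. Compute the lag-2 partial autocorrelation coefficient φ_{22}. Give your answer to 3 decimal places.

φ_{22} = (r_2 − r_1²) / (1 − r_1²)
r_1² = (-0.594)² = 0.352836
Numerator = 0.16 − 0.3528 = -0.1928; denominator = 1 − 0.3528 = 0.6472
φ_{22} = -0.1928 / 0.6472 = -0.298

-0.298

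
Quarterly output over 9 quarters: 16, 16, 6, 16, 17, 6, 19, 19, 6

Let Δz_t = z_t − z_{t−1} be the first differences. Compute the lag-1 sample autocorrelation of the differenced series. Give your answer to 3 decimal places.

-0.373

First differences Δz: 0, -10, 10, 1, -11, 13, 0, -13
Mean of differences = -1.2500
Numerator Σ(Δz_t−Δz̄)(Δz_{t+1}−Δz̄) = -241.8125
Denominator Σ(Δz_t−Δz̄)² = 647.5000
r_1(Δz) = -241.8125 / 647.5000 = -0.373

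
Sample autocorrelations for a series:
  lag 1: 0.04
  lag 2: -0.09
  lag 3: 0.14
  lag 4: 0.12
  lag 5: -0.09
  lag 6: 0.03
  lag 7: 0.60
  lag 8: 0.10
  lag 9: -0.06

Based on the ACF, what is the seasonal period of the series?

7

The largest autocorrelation is r_7 = 0.60; the remaining lags stay at or below 0.14.
The dominant spike at lag 7 indicates a seasonal period of 7.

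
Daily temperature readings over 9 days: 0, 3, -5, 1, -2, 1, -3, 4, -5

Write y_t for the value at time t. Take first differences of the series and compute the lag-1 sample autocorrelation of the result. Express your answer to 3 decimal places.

First differences Δy: 3, -8, 6, -3, 3, -4, 7, -9
Mean of differences = -0.6250
Numerator Σ(Δy_t−Δȳ)(Δy_{t+1}−Δȳ) = -201.7656
Denominator Σ(Δy_t−Δȳ)² = 269.8750
r_1(Δy) = -201.7656 / 269.8750 = -0.748

-0.748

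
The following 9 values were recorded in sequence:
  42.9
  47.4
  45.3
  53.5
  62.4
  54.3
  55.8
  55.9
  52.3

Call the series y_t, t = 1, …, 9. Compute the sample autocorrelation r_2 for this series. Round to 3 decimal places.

Mean ȳ = (42.9 + 47.4 + 45.3 + 53.5 + 62.4 + 54.3 + 55.8 + 55.9 + 52.3)/9 = 52.2000
Numerator Σ_{t=1}^{7}(y_t−ȳ)(y_{t+2}−ȳ) = 35.1300
Denominator Σ(y_t−ȳ)² = 293.9400
r_2 = 35.1300 / 293.9400 = 0.120

0.120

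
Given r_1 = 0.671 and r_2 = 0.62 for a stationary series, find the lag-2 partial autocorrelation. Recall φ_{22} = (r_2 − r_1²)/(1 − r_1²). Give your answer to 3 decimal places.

0.309

φ_{22} = (r_2 − r_1²) / (1 − r_1²)
r_1² = (0.671)² = 0.450241
Numerator = 0.62 − 0.4502 = 0.1698; denominator = 1 − 0.4502 = 0.5498
φ_{22} = 0.1698 / 0.5498 = 0.309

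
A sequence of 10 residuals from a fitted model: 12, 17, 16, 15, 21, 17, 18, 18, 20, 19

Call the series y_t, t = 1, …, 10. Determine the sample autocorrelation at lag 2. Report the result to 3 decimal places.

0.148

Mean ȳ = (12 + 17 + 16 + 15 + 21 + 17 + 18 + 18 + 20 + 19)/10 = 17.3000
Numerator Σ_{t=1}^{8}(y_t−ȳ)(y_{t+2}−ȳ) = 8.9200
Denominator Σ(y_t−ȳ)² = 60.1000
r_2 = 8.9200 / 60.1000 = 0.148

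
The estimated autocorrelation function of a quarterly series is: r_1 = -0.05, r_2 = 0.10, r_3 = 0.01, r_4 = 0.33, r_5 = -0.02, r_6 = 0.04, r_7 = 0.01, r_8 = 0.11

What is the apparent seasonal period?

The largest autocorrelation is r_4 = 0.33; the remaining lags stay at or below 0.11.
The dominant spike at lag 4 indicates a seasonal period of 4.

4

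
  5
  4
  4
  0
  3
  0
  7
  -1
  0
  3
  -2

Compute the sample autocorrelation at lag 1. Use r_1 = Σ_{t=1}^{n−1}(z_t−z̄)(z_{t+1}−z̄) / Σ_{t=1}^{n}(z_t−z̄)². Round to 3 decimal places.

Mean z̄ = (5 + 4 + 4 + 0 + 3 + 0 + 7 − 1 + 0 + 3 − 2)/11 = 2.0909
Numerator Σ_{t=1}^{10}(z_t−z̄)(z_{t+1}−z̄) = -23.1901
Denominator Σ(z_t−z̄)² = 80.9091
r_1 = -23.1901 / 80.9091 = -0.287

-0.287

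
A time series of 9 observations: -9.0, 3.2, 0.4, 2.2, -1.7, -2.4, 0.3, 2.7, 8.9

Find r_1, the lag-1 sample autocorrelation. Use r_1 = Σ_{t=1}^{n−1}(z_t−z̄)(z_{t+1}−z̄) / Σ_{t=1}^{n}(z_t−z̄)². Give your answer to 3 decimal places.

Mean z̄ = (-9.0 + 3.2 + 0.4 + 2.2 − 1.7 − 2.4 + 0.3 + 2.7 + 8.9)/9 = 0.5111
Numerator Σ_{t=1}^{8}(z_t−z̄)(z_{t+1}−z̄) = -4.8435
Denominator Σ(z_t−z̄)² = 189.1289
r_1 = -4.8435 / 189.1289 = -0.026

-0.026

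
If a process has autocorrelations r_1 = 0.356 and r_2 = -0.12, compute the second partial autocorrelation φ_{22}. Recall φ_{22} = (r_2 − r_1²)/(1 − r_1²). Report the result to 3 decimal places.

-0.283

φ_{22} = (r_2 − r_1²) / (1 − r_1²)
r_1² = (0.356)² = 0.126736
Numerator = -0.12 − 0.1267 = -0.2467; denominator = 1 − 0.1267 = 0.8733
φ_{22} = -0.2467 / 0.8733 = -0.283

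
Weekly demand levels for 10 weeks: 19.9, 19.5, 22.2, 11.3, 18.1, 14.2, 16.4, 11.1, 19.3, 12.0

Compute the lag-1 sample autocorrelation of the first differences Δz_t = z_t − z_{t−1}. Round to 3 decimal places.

-0.765

First differences Δz: -0.4, 2.7, -10.9, 6.8, -3.9, 2.2, -5.3, 8.2, -7.3
Mean of differences = -0.8778
Numerator Σ(Δz_t−Δz̄)(Δz_{t+1}−Δz̄) = -255.6560
Denominator Σ(Δz_t−Δz̄)² = 334.2356
r_1(Δz) = -255.6560 / 334.2356 = -0.765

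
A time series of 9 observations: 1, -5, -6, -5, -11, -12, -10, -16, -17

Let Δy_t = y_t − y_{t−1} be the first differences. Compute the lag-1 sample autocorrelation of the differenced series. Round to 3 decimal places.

First differences Δy: -6, -1, 1, -6, -1, 2, -6, -1
Mean of differences = -2.2500
Numerator Σ(Δy_t−Δȳ)(Δy_{t+1}−Δȳ) = -32.8125
Denominator Σ(Δy_t−Δȳ)² = 75.5000
r_1(Δy) = -32.8125 / 75.5000 = -0.435

-0.435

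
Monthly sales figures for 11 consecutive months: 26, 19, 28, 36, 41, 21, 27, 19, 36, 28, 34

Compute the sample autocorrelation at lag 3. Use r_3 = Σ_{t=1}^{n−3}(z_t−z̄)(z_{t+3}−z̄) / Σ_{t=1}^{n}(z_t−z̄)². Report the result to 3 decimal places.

Mean z̄ = (26 + 19 + 28 + 36 + 41 + 21 + 27 + 19 + 36 + 28 + 34)/11 = 28.6364
Numerator Σ_{t=1}^{8}(z_t−z̄)(z_{t+3}−z̄) = -371.7603
Denominator Σ(z_t−z̄)² = 544.5455
r_3 = -371.7603 / 544.5455 = -0.683

-0.683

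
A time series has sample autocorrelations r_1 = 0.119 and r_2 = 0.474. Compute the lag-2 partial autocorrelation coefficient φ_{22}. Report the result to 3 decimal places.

0.466

φ_{22} = (r_2 − r_1²) / (1 − r_1²)
r_1² = (0.119)² = 0.014161
Numerator = 0.474 − 0.0142 = 0.4598; denominator = 1 − 0.0142 = 0.9858
φ_{22} = 0.4598 / 0.9858 = 0.466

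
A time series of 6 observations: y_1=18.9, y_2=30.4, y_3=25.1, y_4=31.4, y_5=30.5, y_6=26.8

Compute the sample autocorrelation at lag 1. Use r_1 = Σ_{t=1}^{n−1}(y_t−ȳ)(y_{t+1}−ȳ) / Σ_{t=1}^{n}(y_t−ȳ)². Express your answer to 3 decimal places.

-0.262

Mean ȳ = (18.9 + 30.4 + 25.1 + 31.4 + 30.5 + 26.8)/6 = 27.1833
Deviations from mean: -8.2833, 3.2167, -2.0833, 4.2167, 3.3167, -0.3833
Σ(y_t−ȳ)(y_{t+1}−ȳ) = (-26.6447) + (-6.7014) + (-8.7847) + (13.9853) + (-1.2714) = -29.4169
Denominator Σ(y_t−ȳ)² = 112.2283
r_1 = -29.4169 / 112.2283 = -0.262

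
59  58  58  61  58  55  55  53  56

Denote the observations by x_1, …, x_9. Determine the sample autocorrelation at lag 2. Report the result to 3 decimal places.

0.146

Mean x̄ = (59 + 58 + 58 + 61 + 58 + 55 + 55 + 53 + 56)/9 = 57.0000
Σ(x_t−x̄)(x_{t+2}−x̄) = (2.0000) + (4.0000) + (1.0000) + (-8.0000) + (-2.0000) + (8.0000) + (2.0000) = 7.0000
Denominator Σ(x_t−x̄)² = 48.0000
r_2 = 7.0000 / 48.0000 = 0.146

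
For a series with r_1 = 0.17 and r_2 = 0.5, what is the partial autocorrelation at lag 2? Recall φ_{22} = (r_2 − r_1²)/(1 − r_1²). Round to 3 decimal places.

0.485

φ_{22} = (r_2 − r_1²) / (1 − r_1²)
r_1² = (0.17)² = 0.0289
Numerator = 0.5 − 0.0289 = 0.4711; denominator = 1 − 0.0289 = 0.9711
φ_{22} = 0.4711 / 0.9711 = 0.485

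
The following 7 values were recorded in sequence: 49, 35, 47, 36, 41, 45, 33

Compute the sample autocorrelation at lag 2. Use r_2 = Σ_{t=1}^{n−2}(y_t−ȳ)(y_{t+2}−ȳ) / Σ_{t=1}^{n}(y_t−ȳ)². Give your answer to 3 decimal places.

Mean ȳ = (49 + 35 + 47 + 36 + 41 + 45 + 33)/7 = 40.8571
Σ(y_t−ȳ)(y_{t+2}−ȳ) = (50.0204) + (28.4490) + (0.8776) + (-20.1224) + (-1.1224) = 58.1020
Denominator Σ(y_t−ȳ)² = 240.8571
r_2 = 58.1020 / 240.8571 = 0.241

0.241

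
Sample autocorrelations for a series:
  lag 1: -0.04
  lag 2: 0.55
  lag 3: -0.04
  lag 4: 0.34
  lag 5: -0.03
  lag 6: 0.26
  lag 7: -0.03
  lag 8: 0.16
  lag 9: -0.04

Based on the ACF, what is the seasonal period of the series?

The largest autocorrelation is r_2 = 0.55, with weaker echoes at lags 4 (0.34), 6 (0.26) and 8 (0.16); the remaining lags stay at or below -0.03.
The dominant spike at lag 2 indicates a seasonal period of 2.

2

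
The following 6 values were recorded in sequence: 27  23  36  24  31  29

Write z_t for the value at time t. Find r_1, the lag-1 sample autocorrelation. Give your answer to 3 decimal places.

Mean z̄ = (27 + 23 + 36 + 24 + 31 + 29)/6 = 28.3333
Σ(z_t−z̄)(z_{t+1}−z̄) = (7.1111) + (-40.8889) + (-33.2222) + (-11.5556) + (1.7778) = -76.7778
Denominator Σ(z_t−z̄)² = 115.3333
r_1 = -76.7778 / 115.3333 = -0.666

-0.666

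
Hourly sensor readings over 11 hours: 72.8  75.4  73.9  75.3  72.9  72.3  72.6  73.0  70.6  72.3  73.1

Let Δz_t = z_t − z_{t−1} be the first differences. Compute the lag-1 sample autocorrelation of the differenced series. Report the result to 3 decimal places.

First differences Δz: 2.6, -1.5, 1.4, -2.4, -0.6, 0.3, 0.4, -2.4, 1.7, 0.8
Mean of differences = 0.0300
Numerator Σ(Δz_t−Δz̄)(Δz_{t+1}−Δz̄) = -11.5679
Denominator Σ(Δz_t−Δz̄)² = 26.6210
r_1(Δz) = -11.5679 / 26.6210 = -0.435

-0.435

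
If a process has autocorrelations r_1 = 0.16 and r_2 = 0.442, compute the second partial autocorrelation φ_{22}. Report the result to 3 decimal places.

φ_{22} = (r_2 − r_1²) / (1 − r_1²)
r_1² = (0.16)² = 0.0256
Numerator = 0.442 − 0.0256 = 0.4164; denominator = 1 − 0.0256 = 0.9744
φ_{22} = 0.4164 / 0.9744 = 0.427

0.427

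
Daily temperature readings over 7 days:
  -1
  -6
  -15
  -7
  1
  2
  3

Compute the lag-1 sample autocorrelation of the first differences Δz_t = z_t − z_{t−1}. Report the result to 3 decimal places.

0.172

First differences Δz: -5, -9, 8, 8, 1, 1
Mean of differences = 0.6667
Numerator Σ(Δz_t−Δz̄)(Δz_{t+1}−Δz̄) = 40.2222
Denominator Σ(Δz_t−Δz̄)² = 233.3333
r_1(Δz) = 40.2222 / 233.3333 = 0.172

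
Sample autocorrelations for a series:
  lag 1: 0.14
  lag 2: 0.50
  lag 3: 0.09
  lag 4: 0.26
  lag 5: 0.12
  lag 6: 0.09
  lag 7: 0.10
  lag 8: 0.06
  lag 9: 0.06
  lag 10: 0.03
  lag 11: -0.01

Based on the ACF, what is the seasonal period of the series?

The largest autocorrelation is r_2 = 0.50, with a weaker echo at lag 4 (0.26); the remaining lags stay at or below 0.14.
The dominant spike at lag 2 indicates a seasonal period of 2.

2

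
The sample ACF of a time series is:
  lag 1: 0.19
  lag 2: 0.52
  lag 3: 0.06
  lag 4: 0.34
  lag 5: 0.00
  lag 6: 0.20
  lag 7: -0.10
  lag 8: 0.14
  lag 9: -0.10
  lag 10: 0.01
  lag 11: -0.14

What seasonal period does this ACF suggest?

The largest autocorrelation is r_2 = 0.52, with weaker echoes at lags 4 (0.34) and 6 (0.20); the remaining lags stay at or below 0.19.
The dominant spike at lag 2 indicates a seasonal period of 2.

2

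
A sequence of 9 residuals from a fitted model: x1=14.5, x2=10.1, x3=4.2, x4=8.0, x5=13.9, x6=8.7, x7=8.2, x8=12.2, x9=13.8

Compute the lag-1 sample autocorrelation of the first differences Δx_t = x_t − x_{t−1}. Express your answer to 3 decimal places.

First differences Δx: -4.4, -5.9, 3.8, 5.9, -5.2, -0.5, 4.0, 1.6
Mean of differences = -0.0875
Numerator Σ(Δx_t−Δx̄)(Δx_{t+1}−Δx̄) = 2.4561
Denominator Σ(Δx_t−Δx̄)² = 149.2088
r_1(Δx) = 2.4561 / 149.2088 = 0.016

0.016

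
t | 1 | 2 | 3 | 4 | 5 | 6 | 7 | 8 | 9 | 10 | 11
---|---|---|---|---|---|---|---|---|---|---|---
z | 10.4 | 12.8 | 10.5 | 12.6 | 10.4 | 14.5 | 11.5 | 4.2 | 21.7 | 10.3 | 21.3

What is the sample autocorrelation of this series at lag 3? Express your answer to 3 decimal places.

Mean z̄ = (10.4 + 12.8 + 10.5 + 12.6 + 10.4 + 14.5 + 11.5 + 4.2 + 21.7 + 10.3 + 21.3)/11 = 12.7455
Numerator Σ_{t=1}^{8}(z_t−z̄)(z_{t+3}−z̄) = -37.8480
Denominator Σ(z_t−z̄)² = 253.0673
r_3 = -37.8480 / 253.0673 = -0.150

-0.150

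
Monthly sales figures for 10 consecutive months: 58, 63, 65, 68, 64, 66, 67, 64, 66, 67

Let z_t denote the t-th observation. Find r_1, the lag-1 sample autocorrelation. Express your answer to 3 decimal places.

Mean z̄ = (58 + 63 + 65 + 68 + 64 + 66 + 67 + 64 + 66 + 67)/10 = 64.8000
Numerator Σ_{t=1}^{9}(z_t−z̄)(z_{t+1}−z̄) = 11.5600
Denominator Σ(z_t−z̄)² = 73.6000
r_1 = 11.5600 / 73.6000 = 0.157

0.157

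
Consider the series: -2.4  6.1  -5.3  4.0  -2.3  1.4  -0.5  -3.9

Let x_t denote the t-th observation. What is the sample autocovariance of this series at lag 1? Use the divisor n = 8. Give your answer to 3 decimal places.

Mean x̄ = (-2.4 + 6.1 − 5.3 + 4.0 − 2.3 + 1.4 − 0.5 − 3.9)/8 = -0.3625
Deviations: -2.0375, 6.4625, -4.9375, 4.3625, -1.9375, 1.7625, -0.1375, -3.5375
Σ_{t=1}^{7}(x_t−x̄)(x_{t+1}−x̄) = -78.2389
γ_1 = -78.2389 / 8 = -9.780

-9.780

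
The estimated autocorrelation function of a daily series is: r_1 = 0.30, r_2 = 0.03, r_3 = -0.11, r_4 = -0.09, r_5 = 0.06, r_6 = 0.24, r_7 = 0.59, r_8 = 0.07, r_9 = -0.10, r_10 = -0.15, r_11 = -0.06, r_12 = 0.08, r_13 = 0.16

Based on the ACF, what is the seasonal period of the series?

7

The largest autocorrelation is r_7 = 0.59; the remaining lags stay at or below 0.30. The elevated value at lag 1 (0.30), dropping to 0.03 at lag 2, reflects decaying short-term dependence rather than seasonality.
The dominant spike at lag 7 indicates a seasonal period of 7.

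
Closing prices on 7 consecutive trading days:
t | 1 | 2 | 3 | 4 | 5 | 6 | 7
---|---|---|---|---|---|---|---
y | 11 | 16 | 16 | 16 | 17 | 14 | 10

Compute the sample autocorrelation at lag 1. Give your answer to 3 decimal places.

0.118

Mean ȳ = (11 + 16 + 16 + 16 + 17 + 14 + 10)/7 = 14.2857
Deviations from mean: -3.2857, 1.7143, 1.7143, 1.7143, 2.7143, -0.2857, -4.2857
Numerator Σ_{t=1}^{6}(y_t−ȳ)(y_{t+1}−ȳ) = 5.3469
Denominator Σ(y_t−ȳ)² = 45.4286
r_1 = 5.3469 / 45.4286 = 0.118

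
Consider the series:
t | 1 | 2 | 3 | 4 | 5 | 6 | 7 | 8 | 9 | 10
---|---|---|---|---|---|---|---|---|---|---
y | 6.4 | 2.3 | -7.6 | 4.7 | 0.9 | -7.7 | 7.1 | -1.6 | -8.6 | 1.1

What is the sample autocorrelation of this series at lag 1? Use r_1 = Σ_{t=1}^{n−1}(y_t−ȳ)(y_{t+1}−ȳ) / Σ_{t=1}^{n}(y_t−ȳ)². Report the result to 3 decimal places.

Mean ȳ = (6.4 + 2.3 − 7.6 + 4.7 + 0.9 − 7.7 + 7.1 − 1.6 − 8.6 + 1.1)/10 = -0.3000
Numerator Σ_{t=1}^{9}(y_t−ȳ)(y_{t+1}−ȳ) = -106.1500
Denominator Σ(y_t−ȳ)² = 313.4400
r_1 = -106.1500 / 313.4400 = -0.339

-0.339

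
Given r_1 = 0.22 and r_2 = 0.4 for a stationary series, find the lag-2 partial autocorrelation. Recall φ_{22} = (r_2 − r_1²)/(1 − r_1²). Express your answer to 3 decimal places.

φ_{22} = (r_2 − r_1²) / (1 − r_1²)
r_1² = (0.22)² = 0.0484
Numerator = 0.4 − 0.0484 = 0.3516; denominator = 1 − 0.0484 = 0.9516
φ_{22} = 0.3516 / 0.9516 = 0.369

0.369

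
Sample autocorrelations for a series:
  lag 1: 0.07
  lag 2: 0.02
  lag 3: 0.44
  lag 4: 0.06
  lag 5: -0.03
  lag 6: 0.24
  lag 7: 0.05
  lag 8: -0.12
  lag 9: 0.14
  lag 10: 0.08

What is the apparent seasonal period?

The largest autocorrelation is r_3 = 0.44, with a weaker echo at lag 6 (0.24); the remaining lags stay at or below 0.14.
The dominant spike at lag 3 indicates a seasonal period of 3.

3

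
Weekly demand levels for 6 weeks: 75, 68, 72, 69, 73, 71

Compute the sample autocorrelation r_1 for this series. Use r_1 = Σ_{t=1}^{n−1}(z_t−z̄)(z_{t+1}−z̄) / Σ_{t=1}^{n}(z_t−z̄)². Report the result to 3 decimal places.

Mean z̄ = (75 + 68 + 72 + 69 + 73 + 71)/6 = 71.3333
Deviations from mean: 3.6667, -3.3333, 0.6667, -2.3333, 1.6667, -0.3333
Numerator Σ_{t=1}^{5}(z_t−z̄)(z_{t+1}−z̄) = -20.4444
Denominator Σ(z_t−z̄)² = 33.3333
r_1 = -20.4444 / 33.3333 = -0.613

-0.613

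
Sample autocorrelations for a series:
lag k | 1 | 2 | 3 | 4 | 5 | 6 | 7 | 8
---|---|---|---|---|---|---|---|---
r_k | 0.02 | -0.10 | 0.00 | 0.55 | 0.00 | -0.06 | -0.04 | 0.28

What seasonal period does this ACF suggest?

The largest autocorrelation is r_4 = 0.55, with a weaker echo at lag 8 (0.28); the remaining lags stay at or below 0.02.
The dominant spike at lag 4 indicates a seasonal period of 4.

4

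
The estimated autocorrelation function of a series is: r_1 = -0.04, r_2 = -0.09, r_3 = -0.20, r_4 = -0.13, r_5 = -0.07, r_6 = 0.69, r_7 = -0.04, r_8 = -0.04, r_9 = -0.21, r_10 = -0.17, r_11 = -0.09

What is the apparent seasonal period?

The largest autocorrelation is r_6 = 0.69; the remaining lags stay at or below -0.04.
The dominant spike at lag 6 indicates a seasonal period of 6.

6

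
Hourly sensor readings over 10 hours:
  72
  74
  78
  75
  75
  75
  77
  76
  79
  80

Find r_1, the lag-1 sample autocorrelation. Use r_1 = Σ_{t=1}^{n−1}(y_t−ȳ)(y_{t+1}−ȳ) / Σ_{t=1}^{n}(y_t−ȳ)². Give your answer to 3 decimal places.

Mean ȳ = (72 + 74 + 78 + 75 + 75 + 75 + 77 + 76 + 79 + 80)/10 = 76.1000
Numerator Σ_{t=1}^{9}(y_t−ȳ)(y_{t+1}−ȳ) = 14.8900
Denominator Σ(y_t−ȳ)² = 52.9000
r_1 = 14.8900 / 52.9000 = 0.281

0.281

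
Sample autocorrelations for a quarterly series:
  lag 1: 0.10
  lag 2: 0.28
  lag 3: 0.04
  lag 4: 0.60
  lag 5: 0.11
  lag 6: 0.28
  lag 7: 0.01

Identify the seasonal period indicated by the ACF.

4

The largest autocorrelation is r_4 = 0.60; the remaining lags stay at or below 0.28.
The dominant spike at lag 4 indicates a seasonal period of 4.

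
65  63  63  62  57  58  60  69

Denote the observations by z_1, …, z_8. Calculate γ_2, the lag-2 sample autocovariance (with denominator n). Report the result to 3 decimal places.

Mean z̄ = (65 + 63 + 63 + 62 + 57 + 58 + 60 + 69)/8 = 62.1250
Σ_{t=1}^{6}(z_t−z̄)(z_{t+2}−z̄) = -19.0313
γ_2 = -19.0313 / 8 = -2.379

-2.379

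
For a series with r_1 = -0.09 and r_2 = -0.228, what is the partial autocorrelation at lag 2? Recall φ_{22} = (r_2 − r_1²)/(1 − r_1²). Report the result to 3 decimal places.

φ_{22} = (r_2 − r_1²) / (1 − r_1²)
r_1² = (-0.09)² = 0.0081
Numerator = -0.228 − 0.0081 = -0.2361; denominator = 1 − 0.0081 = 0.9919
φ_{22} = -0.2361 / 0.9919 = -0.238

-0.238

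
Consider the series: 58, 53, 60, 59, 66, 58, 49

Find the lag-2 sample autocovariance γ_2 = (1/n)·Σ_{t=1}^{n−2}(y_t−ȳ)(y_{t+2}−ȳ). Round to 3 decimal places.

-8.093

Mean ȳ = (58 + 53 + 60 + 59 + 66 + 58 + 49)/7 = 57.5714
Deviations: 0.4286, -4.5714, 2.4286, 1.4286, 8.4286, 0.4286, -8.5714
Σ_{t=1}^{5}(y_t−ȳ)(y_{t+2}−ȳ) = -56.6531
γ_2 = -56.6531 / 7 = -8.093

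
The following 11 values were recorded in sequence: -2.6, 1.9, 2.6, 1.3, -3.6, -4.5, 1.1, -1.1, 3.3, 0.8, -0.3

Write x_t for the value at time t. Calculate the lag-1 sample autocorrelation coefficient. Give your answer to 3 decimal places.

Mean x̄ = (-2.6 + 1.9 + 2.6 + 1.3 − 3.6 − 4.5 + 1.1 − 1.1 + 3.3 + 0.8 − 0.3)/11 = -0.1000
Numerator Σ_{t=1}^{10}(x_t−x̄)(x_{t+1}−x̄) = 7.6800
Denominator Σ(x_t−x̄)² = 65.9600
r_1 = 7.6800 / 65.9600 = 0.116

0.116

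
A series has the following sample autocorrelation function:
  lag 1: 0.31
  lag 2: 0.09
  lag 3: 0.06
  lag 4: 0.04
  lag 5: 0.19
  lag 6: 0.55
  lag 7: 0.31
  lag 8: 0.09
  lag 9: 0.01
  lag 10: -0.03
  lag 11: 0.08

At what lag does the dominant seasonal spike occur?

6

The largest autocorrelation is r_6 = 0.55; the remaining lags stay at or below 0.31. The elevated value at lag 1 (0.31), dropping to 0.09 at lag 2, reflects decaying short-term dependence rather than seasonality.
The dominant spike at lag 6 indicates a seasonal period of 6.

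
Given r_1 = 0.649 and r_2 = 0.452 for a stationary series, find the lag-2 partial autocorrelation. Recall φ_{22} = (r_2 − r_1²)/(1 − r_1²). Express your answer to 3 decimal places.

0.053

φ_{22} = (r_2 − r_1²) / (1 − r_1²)
r_1² = (0.649)² = 0.421201
Numerator = 0.452 − 0.4212 = 0.0308; denominator = 1 − 0.4212 = 0.5788
φ_{22} = 0.0308 / 0.5788 = 0.053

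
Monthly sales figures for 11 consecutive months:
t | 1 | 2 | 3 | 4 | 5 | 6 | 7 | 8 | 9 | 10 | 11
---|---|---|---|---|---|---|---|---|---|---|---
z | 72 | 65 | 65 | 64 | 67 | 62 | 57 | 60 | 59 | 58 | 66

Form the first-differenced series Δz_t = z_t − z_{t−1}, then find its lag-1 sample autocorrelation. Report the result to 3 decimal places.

-0.125

First differences Δz: -7, 0, -1, 3, -5, -5, 3, -1, -1, 8
Mean of differences = -0.6000
Numerator Σ(Δz_t−Δz̄)(Δz_{t+1}−Δz̄) = -22.5600
Denominator Σ(Δz_t−Δz̄)² = 180.4000
r_1(Δz) = -22.5600 / 180.4000 = -0.125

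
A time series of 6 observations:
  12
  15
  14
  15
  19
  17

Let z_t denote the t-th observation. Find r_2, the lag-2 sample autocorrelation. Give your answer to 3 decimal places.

-0.030

Mean z̄ = (12 + 15 + 14 + 15 + 19 + 17)/6 = 15.3333
Deviations from mean: -3.3333, -0.3333, -1.3333, -0.3333, 3.6667, 1.6667
Σ(z_t−z̄)(z_{t+2}−z̄) = (4.4444) + (0.1111) + (-4.8889) + (-0.5556) = -0.8889
Denominator Σ(z_t−z̄)² = 29.3333
r_2 = -0.8889 / 29.3333 = -0.030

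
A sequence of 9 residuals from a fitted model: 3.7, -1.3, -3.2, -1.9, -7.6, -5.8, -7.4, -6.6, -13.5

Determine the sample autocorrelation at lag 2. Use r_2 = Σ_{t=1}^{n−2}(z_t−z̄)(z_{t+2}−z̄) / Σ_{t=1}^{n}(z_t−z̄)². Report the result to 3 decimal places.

0.253

Mean z̄ = (3.7 − 1.3 − 3.2 − 1.9 − 7.6 − 5.8 − 7.4 − 6.6 − 13.5)/9 = -4.8444
Σ(z_t−z̄)(z_{t+2}−z̄) = (14.0509) + (10.4364) + (-4.5314) + (-2.8136) + (7.0420) + (1.6775) + (22.1198) = 47.9816
Denominator Σ(z_t−z̄)² = 189.9822
r_2 = 47.9816 / 189.9822 = 0.253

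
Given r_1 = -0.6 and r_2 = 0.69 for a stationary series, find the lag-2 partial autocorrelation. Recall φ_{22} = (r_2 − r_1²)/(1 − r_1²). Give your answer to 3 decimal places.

φ_{22} = (r_2 − r_1²) / (1 − r_1²)
r_1² = (-0.6)² = 0.36
Numerator = 0.69 − 0.3600 = 0.3300; denominator = 1 − 0.3600 = 0.6400
φ_{22} = 0.3300 / 0.6400 = 0.516

0.516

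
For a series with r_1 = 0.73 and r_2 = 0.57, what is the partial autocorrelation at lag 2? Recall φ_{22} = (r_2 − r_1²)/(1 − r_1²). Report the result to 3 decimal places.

0.079

φ_{22} = (r_2 − r_1²) / (1 − r_1²)
r_1² = (0.73)² = 0.5329
Numerator = 0.57 − 0.5329 = 0.0371; denominator = 1 − 0.5329 = 0.4671
φ_{22} = 0.0371 / 0.4671 = 0.079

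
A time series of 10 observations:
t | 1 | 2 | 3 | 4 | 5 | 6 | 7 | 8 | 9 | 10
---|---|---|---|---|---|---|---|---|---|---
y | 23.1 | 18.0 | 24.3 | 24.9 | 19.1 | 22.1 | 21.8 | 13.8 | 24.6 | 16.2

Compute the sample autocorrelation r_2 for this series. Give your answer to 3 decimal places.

Mean ȳ = (23.1 + 18.0 + 24.3 + 24.9 + 19.1 + 22.1 + 21.8 + 13.8 + 24.6 + 16.2)/10 = 20.7900
Numerator Σ_{t=1}^{8}(y_t−ȳ)(y_{t+2}−ȳ) = 21.1618
Denominator Σ(y_t−ȳ)² = 132.3690
r_2 = 21.1618 / 132.3690 = 0.160

0.160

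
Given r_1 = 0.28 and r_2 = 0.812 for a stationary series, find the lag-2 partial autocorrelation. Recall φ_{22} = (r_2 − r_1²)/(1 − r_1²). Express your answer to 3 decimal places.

0.796

φ_{22} = (r_2 − r_1²) / (1 − r_1²)
r_1² = (0.28)² = 0.0784
Numerator = 0.812 − 0.0784 = 0.7336; denominator = 1 − 0.0784 = 0.9216
φ_{22} = 0.7336 / 0.9216 = 0.796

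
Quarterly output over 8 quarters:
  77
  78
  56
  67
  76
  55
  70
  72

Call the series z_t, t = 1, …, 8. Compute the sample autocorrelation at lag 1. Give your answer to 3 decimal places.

Mean z̄ = (77 + 78 + 56 + 67 + 76 + 55 + 70 + 72)/8 = 68.8750
Numerator Σ_{t=1}^{7}(z_t−z̄)(z_{t+1}−z̄) = -143.5156
Denominator Σ(z_t−z̄)² = 572.8750
r_1 = -143.5156 / 572.8750 = -0.251

-0.251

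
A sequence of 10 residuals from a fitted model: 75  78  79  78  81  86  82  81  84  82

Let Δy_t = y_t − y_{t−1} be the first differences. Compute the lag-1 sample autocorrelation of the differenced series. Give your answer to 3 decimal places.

-0.234

First differences Δy: 3, 1, -1, 3, 5, -4, -1, 3, -2
Mean of differences = 0.7778
Numerator Σ(Δy_t−Δȳ)(Δy_{t+1}−Δȳ) = -16.2716
Denominator Σ(Δy_t−Δȳ)² = 69.5556
r_1(Δy) = -16.2716 / 69.5556 = -0.234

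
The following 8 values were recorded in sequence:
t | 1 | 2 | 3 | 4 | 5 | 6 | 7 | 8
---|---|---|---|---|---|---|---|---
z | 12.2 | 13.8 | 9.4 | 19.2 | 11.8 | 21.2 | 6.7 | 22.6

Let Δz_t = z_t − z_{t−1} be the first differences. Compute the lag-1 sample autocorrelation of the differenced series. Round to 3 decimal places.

-0.777

First differences Δz: 1.6, -4.4, 9.8, -7.4, 9.4, -14.5, 15.9
Mean of differences = 1.4857
Numerator Σ(Δz_t−Δz̄)(Δz_{t+1}−Δz̄) = -550.7488
Denominator Σ(Δz_t−Δz̄)² = 708.6886
r_1(Δz) = -550.7488 / 708.6886 = -0.777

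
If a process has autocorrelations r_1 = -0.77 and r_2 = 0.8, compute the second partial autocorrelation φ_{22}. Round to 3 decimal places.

φ_{22} = (r_2 − r_1²) / (1 − r_1²)
r_1² = (-0.77)² = 0.5929
Numerator = 0.8 − 0.5929 = 0.2071; denominator = 1 − 0.5929 = 0.4071
φ_{22} = 0.2071 / 0.4071 = 0.509

0.509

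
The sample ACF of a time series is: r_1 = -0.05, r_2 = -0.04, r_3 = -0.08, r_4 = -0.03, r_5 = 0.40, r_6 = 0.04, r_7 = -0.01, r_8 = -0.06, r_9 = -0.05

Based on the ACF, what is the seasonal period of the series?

The largest autocorrelation is r_5 = 0.40; the remaining lags stay at or below 0.04.
The dominant spike at lag 5 indicates a seasonal period of 5.

5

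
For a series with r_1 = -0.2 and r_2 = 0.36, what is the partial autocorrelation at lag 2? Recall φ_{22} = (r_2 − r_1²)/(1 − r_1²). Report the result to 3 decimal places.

φ_{22} = (r_2 − r_1²) / (1 − r_1²)
r_1² = (-0.2)² = 0.04
Numerator = 0.36 − 0.0400 = 0.3200; denominator = 1 − 0.0400 = 0.9600
φ_{22} = 0.3200 / 0.9600 = 0.333

0.333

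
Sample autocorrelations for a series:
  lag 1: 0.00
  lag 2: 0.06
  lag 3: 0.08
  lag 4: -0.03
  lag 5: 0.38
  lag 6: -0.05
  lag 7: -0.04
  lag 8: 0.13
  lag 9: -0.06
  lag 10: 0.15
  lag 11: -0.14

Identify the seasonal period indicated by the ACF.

5

The largest autocorrelation is r_5 = 0.38, with a weaker echo at lag 10 (0.15); the remaining lags stay at or below 0.13.
The dominant spike at lag 5 indicates a seasonal period of 5.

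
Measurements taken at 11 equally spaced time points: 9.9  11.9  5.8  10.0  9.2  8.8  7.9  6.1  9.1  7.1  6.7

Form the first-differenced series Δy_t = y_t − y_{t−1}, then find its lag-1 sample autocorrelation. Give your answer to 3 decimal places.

First differences Δy: 2.0, -6.1, 4.2, -0.8, -0.4, -0.9, -1.8, 3.0, -2.0, -0.4
Mean of differences = -0.3200
Numerator Σ(Δy_t−Δȳ)(Δy_{t+1}−Δȳ) = -51.1184
Denominator Σ(Δy_t−Δȳ)² = 75.8360
r_1(Δy) = -51.1184 / 75.8360 = -0.674

-0.674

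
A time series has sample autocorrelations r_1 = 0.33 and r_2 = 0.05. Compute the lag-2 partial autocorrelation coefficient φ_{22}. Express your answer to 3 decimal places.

φ_{22} = (r_2 − r_1²) / (1 − r_1²)
r_1² = (0.33)² = 0.1089
Numerator = 0.05 − 0.1089 = -0.0589; denominator = 1 − 0.1089 = 0.8911
φ_{22} = -0.0589 / 0.8911 = -0.066

-0.066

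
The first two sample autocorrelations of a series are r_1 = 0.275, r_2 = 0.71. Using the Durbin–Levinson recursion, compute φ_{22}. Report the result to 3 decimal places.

φ_{22} = (r_2 − r_1²) / (1 − r_1²)
r_1² = (0.275)² = 0.075625
Numerator = 0.71 − 0.0756 = 0.6344; denominator = 1 − 0.0756 = 0.9244
φ_{22} = 0.6344 / 0.9244 = 0.686

0.686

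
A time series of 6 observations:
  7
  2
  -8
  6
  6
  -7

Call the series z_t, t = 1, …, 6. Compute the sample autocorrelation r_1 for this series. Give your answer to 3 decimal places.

Mean z̄ = (7 + 2 − 8 + 6 + 6 − 7)/6 = 1.0000
Deviations from mean: 6.0000, 1.0000, -9.0000, 5.0000, 5.0000, -8.0000
Σ(z_t−z̄)(z_{t+1}−z̄) = (6.0000) + (-9.0000) + (-45.0000) + (25.0000) + (-40.0000) = -63.0000
Denominator Σ(z_t−z̄)² = 232.0000
r_1 = -63.0000 / 232.0000 = -0.272

-0.272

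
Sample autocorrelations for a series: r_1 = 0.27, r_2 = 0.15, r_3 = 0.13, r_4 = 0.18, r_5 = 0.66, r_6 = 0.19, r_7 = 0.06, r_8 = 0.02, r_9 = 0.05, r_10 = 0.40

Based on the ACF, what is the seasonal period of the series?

The largest autocorrelation is r_5 = 0.66, with a weaker echo at lag 10 (0.40); the remaining lags stay at or below 0.27. The elevated value at lag 1 (0.27), dropping to 0.15 at lag 2, reflects decaying short-term dependence rather than seasonality.
The dominant spike at lag 5 indicates a seasonal period of 5.

5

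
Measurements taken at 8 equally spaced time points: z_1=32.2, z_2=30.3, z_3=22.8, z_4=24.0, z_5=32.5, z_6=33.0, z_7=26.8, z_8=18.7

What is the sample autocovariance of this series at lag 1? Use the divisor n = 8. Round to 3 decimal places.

3.574

Mean z̄ = (32.2 + 30.3 + 22.8 + 24.0 + 32.5 + 33.0 + 26.8 + 18.7)/8 = 27.5375
Deviations: 4.6625, 2.7625, -4.7375, -3.5375, 4.9625, 5.4625, -0.7375, -8.8375
Σ_{t=1}^{7}(z_t−z̄)(z_{t+1}−z̄) = 28.5936
γ_1 = 28.5936 / 8 = 3.574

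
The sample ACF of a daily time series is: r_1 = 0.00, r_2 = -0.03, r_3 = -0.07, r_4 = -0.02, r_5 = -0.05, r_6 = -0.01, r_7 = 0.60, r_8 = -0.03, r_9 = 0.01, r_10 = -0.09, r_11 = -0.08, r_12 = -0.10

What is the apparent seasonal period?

The largest autocorrelation is r_7 = 0.60; the remaining lags stay at or below 0.01.
The dominant spike at lag 7 indicates a seasonal period of 7.

7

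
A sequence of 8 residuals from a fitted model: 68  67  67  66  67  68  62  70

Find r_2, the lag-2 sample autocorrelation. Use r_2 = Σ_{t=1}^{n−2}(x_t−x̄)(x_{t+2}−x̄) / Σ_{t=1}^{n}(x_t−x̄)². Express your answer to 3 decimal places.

Mean x̄ = (68 + 67 + 67 + 66 + 67 + 68 + 62 + 70)/8 = 66.8750
Deviations from mean: 1.1250, 0.1250, 0.1250, -0.8750, 0.1250, 1.1250, -4.8750, 3.1250
Σ(x_t−x̄)(x_{t+2}−x̄) = (0.1406) + (-0.1094) + (0.0156) + (-0.9844) + (-0.6094) + (3.5156) = 1.9688
Denominator Σ(x_t−x̄)² = 36.8750
r_2 = 1.9688 / 36.8750 = 0.053

0.053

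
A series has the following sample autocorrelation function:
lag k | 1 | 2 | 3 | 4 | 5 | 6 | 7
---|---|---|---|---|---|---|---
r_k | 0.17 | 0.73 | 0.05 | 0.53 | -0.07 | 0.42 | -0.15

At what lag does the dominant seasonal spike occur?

The largest autocorrelation is r_2 = 0.73, with weaker echoes at lags 4 (0.53) and 6 (0.42); the remaining lags stay at or below 0.17.
The dominant spike at lag 2 indicates a seasonal period of 2.

2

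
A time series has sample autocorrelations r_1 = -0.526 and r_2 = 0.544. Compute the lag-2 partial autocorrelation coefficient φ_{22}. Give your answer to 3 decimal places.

φ_{22} = (r_2 − r_1²) / (1 − r_1²)
r_1² = (-0.526)² = 0.276676
Numerator = 0.544 − 0.2767 = 0.2673; denominator = 1 − 0.2767 = 0.7233
φ_{22} = 0.2673 / 0.7233 = 0.370

0.370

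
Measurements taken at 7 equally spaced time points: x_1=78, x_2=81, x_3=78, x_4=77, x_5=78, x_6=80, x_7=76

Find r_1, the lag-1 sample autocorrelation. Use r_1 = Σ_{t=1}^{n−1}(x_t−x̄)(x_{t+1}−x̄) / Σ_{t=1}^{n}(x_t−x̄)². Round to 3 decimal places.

Mean x̄ = (78 + 81 + 78 + 77 + 78 + 80 + 76)/7 = 78.2857
Deviations from mean: -0.2857, 2.7143, -0.2857, -1.2857, -0.2857, 1.7143, -2.2857
Σ(x_t−x̄)(x_{t+1}−x̄) = (-0.7755) + (-0.7755) + (0.3673) + (0.3673) + (-0.4898) + (-3.9184) = -5.2245
Denominator Σ(x_t−x̄)² = 17.4286
r_1 = -5.2245 / 17.4286 = -0.300

-0.300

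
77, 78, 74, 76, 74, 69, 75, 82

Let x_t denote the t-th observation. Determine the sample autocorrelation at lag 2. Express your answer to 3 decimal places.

-0.433

Mean x̄ = (77 + 78 + 74 + 76 + 74 + 69 + 75 + 82)/8 = 75.6250
Deviations from mean: 1.3750, 2.3750, -1.6250, 0.3750, -1.6250, -6.6250, -0.6250, 6.3750
Σ(x_t−x̄)(x_{t+2}−x̄) = (-2.2344) + (0.8906) + (2.6406) + (-2.4844) + (1.0156) + (-42.2344) = -42.4063
Denominator Σ(x_t−x̄)² = 97.8750
r_2 = -42.4063 / 97.8750 = -0.433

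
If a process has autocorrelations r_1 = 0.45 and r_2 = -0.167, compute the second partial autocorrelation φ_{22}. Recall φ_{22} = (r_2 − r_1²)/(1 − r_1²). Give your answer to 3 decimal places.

-0.463

φ_{22} = (r_2 − r_1²) / (1 − r_1²)
r_1² = (0.45)² = 0.2025
Numerator = -0.167 − 0.2025 = -0.3695; denominator = 1 − 0.2025 = 0.7975
φ_{22} = -0.3695 / 0.7975 = -0.463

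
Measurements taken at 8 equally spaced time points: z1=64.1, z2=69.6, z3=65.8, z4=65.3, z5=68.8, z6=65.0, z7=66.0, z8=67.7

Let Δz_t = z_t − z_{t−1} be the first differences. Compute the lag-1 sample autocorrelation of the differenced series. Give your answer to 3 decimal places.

-0.469

First differences Δz: 5.5, -3.8, -0.5, 3.5, -3.8, 1.0, 1.7
Mean of differences = 0.5143
Numerator Σ(Δz_t−Δz̄)(Δz_{t+1}−Δz̄) = -34.5631
Denominator Σ(Δz_t−Δz̄)² = 73.6686
r_1(Δz) = -34.5631 / 73.6686 = -0.469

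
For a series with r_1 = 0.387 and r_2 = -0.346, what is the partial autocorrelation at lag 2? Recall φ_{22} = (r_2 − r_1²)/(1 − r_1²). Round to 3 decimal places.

φ_{22} = (r_2 − r_1²) / (1 − r_1²)
r_1² = (0.387)² = 0.149769
Numerator = -0.346 − 0.1498 = -0.4958; denominator = 1 − 0.1498 = 0.8502
φ_{22} = -0.4958 / 0.8502 = -0.583

-0.583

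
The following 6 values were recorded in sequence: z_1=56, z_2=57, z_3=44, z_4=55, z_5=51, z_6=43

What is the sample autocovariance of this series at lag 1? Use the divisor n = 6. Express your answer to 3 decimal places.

-6.667

Mean z̄ = (56 + 57 + 44 + 55 + 51 + 43)/6 = 51.0000
Deviations: 5.0000, 6.0000, -7.0000, 4.0000, 0.0000, -8.0000
Σ_{t=1}^{5}(z_t−z̄)(z_{t+1}−z̄) = -40.0000
γ_1 = -40.0000 / 6 = -6.667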